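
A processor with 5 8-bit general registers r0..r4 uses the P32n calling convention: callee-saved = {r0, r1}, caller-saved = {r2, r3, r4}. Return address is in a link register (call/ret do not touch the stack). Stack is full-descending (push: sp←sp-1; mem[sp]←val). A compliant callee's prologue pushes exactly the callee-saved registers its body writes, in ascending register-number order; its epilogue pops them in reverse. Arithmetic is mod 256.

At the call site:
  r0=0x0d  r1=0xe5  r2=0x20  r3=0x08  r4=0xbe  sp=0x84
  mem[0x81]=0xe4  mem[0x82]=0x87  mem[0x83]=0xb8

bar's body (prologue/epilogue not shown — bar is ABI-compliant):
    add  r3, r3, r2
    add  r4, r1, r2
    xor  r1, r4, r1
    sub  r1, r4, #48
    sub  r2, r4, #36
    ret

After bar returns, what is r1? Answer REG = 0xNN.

prologue: push r1 → mem[0x83]=0xe5, sp=0x83
body[0] add  r3, r3, r2 → r3=0x28
body[1] add  r4, r1, r2 → r4=0x05
body[2] xor  r1, r4, r1 → r1=0xe0
body[3] sub  r1, r4, #48 → r1=0xd5
body[4] sub  r2, r4, #36 → r2=0xe1
epilogue: pop r1=0xe5, sp=0x84
r1 is callee-saved → restored

REG = 0xe5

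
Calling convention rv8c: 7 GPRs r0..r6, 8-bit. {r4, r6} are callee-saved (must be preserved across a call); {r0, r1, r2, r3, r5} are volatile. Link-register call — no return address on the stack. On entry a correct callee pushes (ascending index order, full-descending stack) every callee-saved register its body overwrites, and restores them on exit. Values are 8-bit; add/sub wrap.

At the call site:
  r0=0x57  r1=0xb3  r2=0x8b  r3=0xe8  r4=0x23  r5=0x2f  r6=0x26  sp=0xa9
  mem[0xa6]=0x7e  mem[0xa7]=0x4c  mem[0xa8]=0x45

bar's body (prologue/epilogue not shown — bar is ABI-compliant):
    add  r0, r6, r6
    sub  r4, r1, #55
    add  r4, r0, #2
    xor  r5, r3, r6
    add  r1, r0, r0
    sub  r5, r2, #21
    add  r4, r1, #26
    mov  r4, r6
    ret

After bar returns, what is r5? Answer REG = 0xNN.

prologue: push r4 -> mem[0xa8]=0x23, sp=0xa8
body[0] add  r0, r6, r6 -> r0=0x4c
body[1] sub  r4, r1, #55 -> r4=0x7c
body[2] add  r4, r0, #2 -> r4=0x4e
body[3] xor  r5, r3, r6 -> r5=0xce
body[4] add  r1, r0, r0 -> r1=0x98
body[5] sub  r5, r2, #21 -> r5=0x76
body[6] add  r4, r1, #26 -> r4=0xb2
body[7] mov  r4, r6 -> r4=0x26
epilogue: pop r4=0x23, sp=0xa9
r5 is caller-saved -> body value

REG = 0x76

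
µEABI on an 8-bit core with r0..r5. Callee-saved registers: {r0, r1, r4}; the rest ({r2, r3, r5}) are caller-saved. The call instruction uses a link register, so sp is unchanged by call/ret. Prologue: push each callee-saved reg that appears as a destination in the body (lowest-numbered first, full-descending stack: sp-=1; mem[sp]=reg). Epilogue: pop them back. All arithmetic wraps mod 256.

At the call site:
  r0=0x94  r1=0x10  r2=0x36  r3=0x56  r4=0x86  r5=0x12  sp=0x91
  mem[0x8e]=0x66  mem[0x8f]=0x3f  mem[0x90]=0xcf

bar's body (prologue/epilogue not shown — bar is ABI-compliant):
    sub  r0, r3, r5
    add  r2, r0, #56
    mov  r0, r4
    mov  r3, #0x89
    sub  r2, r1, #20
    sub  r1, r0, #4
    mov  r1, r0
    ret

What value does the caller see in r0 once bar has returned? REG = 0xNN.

REG = 0x94

prologue: push r0 → mem[0x90]=0x94, sp=0x90
prologue: push r1 → mem[0x8f]=0x10, sp=0x8f
body[0] sub  r0, r3, r5 → r0=0x44
body[1] add  r2, r0, #56 → r2=0x7c
body[2] mov  r0, r4 → r0=0x86
body[3] mov  r3, #0x89 → r3=0x89
body[4] sub  r2, r1, #20 → r2=0xfc
body[5] sub  r1, r0, #4 → r1=0x82
body[6] mov  r1, r0 → r1=0x86
epilogue: pop r1=0x10, sp=0x90
epilogue: pop r0=0x94, sp=0x91
r0 is callee-saved → restored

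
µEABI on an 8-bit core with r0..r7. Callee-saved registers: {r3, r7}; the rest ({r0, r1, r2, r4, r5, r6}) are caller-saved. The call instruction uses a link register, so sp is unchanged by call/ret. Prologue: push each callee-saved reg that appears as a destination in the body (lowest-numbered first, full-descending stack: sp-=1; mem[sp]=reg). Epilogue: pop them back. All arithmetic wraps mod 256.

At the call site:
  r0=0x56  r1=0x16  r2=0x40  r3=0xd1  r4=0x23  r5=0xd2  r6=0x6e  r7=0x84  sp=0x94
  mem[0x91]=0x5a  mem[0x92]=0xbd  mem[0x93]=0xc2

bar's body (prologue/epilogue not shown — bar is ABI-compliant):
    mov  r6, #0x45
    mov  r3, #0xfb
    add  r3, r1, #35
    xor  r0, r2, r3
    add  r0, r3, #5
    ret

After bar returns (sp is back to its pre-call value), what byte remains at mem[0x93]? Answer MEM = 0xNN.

prologue: push r3 -> mem[0x93]=0xd1, sp=0x93
body[0] mov  r6, #0x45 -> r6=0x45
body[1] mov  r3, #0xfb -> r3=0xfb
body[2] add  r3, r1, #35 -> r3=0x39
body[3] xor  r0, r2, r3 -> r0=0x79
body[4] add  r0, r3, #5 -> r0=0x3e
epilogue: pop r3=0xd1, sp=0x94
prologue pushed ['r3'] at ['0x93']

MEM = 0xd1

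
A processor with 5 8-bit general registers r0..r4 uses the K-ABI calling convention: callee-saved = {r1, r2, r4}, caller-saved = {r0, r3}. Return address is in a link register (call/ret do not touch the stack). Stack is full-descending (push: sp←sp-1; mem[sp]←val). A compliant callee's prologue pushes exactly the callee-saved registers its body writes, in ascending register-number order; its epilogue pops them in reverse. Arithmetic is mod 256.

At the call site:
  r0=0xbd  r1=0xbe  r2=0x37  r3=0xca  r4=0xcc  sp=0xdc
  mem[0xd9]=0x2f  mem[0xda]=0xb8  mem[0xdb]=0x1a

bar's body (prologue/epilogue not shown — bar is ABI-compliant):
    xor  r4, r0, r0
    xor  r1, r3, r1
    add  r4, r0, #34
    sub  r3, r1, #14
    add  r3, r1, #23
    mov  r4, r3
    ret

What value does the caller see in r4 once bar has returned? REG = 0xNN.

REG = 0xcc

prologue: push r1 -> mem[0xdb]=0xbe, sp=0xdb
prologue: push r4 -> mem[0xda]=0xcc, sp=0xda
body[0] xor  r4, r0, r0 -> r4=0x00
body[1] xor  r1, r3, r1 -> r1=0x74
body[2] add  r4, r0, #34 -> r4=0xdf
body[3] sub  r3, r1, #14 -> r3=0x66
body[4] add  r3, r1, #23 -> r3=0x8b
body[5] mov  r4, r3 -> r4=0x8b
epilogue: pop r4=0xcc, sp=0xdb
epilogue: pop r1=0xbe, sp=0xdc
r4 is callee-saved -> restored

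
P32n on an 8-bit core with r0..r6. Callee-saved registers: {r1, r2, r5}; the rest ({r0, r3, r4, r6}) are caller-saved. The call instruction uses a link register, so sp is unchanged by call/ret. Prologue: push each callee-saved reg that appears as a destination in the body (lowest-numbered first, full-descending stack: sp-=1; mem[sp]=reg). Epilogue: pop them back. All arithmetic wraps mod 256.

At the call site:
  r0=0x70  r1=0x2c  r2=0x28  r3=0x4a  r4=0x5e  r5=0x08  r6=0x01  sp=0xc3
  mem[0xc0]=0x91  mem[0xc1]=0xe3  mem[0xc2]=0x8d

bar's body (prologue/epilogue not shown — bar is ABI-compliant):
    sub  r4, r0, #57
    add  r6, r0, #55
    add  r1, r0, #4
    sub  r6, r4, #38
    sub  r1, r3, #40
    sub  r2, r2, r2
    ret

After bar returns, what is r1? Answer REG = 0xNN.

REG = 0x2c

prologue: push r1 -> mem[0xc2]=0x2c, sp=0xc2
prologue: push r2 -> mem[0xc1]=0x28, sp=0xc1
body[0] sub  r4, r0, #57 -> r4=0x37
body[1] add  r6, r0, #55 -> r6=0xa7
body[2] add  r1, r0, #4 -> r1=0x74
body[3] sub  r6, r4, #38 -> r6=0x11
body[4] sub  r1, r3, #40 -> r1=0x22
body[5] sub  r2, r2, r2 -> r2=0x00
epilogue: pop r2=0x28, sp=0xc2
epilogue: pop r1=0x2c, sp=0xc3
r1 is callee-saved -> restored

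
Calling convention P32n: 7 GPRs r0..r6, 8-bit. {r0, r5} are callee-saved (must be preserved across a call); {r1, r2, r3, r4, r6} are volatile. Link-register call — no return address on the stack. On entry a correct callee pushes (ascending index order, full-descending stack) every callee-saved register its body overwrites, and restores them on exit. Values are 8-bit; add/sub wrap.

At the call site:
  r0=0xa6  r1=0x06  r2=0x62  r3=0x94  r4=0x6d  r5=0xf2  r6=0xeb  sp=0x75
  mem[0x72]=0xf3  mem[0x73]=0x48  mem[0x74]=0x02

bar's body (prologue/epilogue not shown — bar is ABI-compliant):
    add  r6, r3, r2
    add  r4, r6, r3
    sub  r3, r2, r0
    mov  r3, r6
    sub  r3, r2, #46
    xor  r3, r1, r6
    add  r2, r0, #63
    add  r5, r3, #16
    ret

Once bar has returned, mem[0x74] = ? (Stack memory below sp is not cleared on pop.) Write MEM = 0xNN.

prologue: push r5 -> mem[0x74]=0xf2, sp=0x74
body[0] add  r6, r3, r2 -> r6=0xf6
body[1] add  r4, r6, r3 -> r4=0x8a
body[2] sub  r3, r2, r0 -> r3=0xbc
body[3] mov  r3, r6 -> r3=0xf6
body[4] sub  r3, r2, #46 -> r3=0x34
body[5] xor  r3, r1, r6 -> r3=0xf0
body[6] add  r2, r0, #63 -> r2=0xe5
body[7] add  r5, r3, #16 -> r5=0x00
epilogue: pop r5=0xf2, sp=0x75
prologue pushed ['r5'] at ['0x74']

MEM = 0xf2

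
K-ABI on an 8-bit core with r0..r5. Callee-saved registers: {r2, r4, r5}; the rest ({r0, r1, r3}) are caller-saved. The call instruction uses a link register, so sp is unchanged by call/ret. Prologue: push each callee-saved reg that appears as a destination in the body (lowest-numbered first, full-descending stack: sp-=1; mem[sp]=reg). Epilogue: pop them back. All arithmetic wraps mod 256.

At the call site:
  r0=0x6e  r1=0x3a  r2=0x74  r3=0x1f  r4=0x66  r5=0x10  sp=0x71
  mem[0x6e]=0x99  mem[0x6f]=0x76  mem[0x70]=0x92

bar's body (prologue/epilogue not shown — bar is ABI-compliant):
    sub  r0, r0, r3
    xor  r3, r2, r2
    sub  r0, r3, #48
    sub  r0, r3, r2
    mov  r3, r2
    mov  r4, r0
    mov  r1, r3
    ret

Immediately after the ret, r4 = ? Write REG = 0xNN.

REG = 0x66

prologue: push r4 -> mem[0x70]=0x66, sp=0x70
body[0] sub  r0, r0, r3 -> r0=0x4f
body[1] xor  r3, r2, r2 -> r3=0x00
body[2] sub  r0, r3, #48 -> r0=0xd0
body[3] sub  r0, r3, r2 -> r0=0x8c
body[4] mov  r3, r2 -> r3=0x74
body[5] mov  r4, r0 -> r4=0x8c
body[6] mov  r1, r3 -> r1=0x74
epilogue: pop r4=0x66, sp=0x71
r4 is callee-saved -> restored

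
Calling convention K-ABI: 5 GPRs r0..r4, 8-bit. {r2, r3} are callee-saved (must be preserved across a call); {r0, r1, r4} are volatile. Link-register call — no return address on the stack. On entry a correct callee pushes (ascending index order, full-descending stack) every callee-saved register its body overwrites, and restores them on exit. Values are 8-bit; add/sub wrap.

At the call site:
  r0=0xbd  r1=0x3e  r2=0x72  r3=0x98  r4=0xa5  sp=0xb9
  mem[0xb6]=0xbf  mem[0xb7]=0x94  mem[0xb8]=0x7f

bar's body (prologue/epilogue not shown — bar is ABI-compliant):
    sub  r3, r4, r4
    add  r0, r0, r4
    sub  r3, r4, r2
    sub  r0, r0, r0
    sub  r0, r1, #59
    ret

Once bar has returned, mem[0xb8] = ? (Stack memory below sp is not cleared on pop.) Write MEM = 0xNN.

prologue: push r3 -> mem[0xb8]=0x98, sp=0xb8
body[0] sub  r3, r4, r4 -> r3=0x00
body[1] add  r0, r0, r4 -> r0=0x62
body[2] sub  r3, r4, r2 -> r3=0x33
body[3] sub  r0, r0, r0 -> r0=0x00
body[4] sub  r0, r1, #59 -> r0=0x03
epilogue: pop r3=0x98, sp=0xb9
prologue pushed ['r3'] at ['0xb8']

MEM = 0x98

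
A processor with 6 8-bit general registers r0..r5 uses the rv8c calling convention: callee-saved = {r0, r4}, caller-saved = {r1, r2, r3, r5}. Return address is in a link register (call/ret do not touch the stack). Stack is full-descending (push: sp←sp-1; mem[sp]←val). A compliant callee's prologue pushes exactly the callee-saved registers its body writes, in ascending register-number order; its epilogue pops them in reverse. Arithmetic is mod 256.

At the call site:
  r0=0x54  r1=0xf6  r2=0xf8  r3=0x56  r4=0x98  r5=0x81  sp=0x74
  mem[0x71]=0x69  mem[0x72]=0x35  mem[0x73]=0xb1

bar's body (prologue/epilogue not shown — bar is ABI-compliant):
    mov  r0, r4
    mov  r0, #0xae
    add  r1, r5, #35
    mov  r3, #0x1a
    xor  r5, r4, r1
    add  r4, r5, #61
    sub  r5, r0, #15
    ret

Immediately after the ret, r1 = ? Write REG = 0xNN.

prologue: push r0 → mem[0x73]=0x54, sp=0x73
prologue: push r4 → mem[0x72]=0x98, sp=0x72
body[0] mov  r0, r4 → r0=0x98
body[1] mov  r0, #0xae → r0=0xae
body[2] add  r1, r5, #35 → r1=0xa4
body[3] mov  r3, #0x1a → r3=0x1a
body[4] xor  r5, r4, r1 → r5=0x3c
body[5] add  r4, r5, #61 → r4=0x79
body[6] sub  r5, r0, #15 → r5=0x9f
epilogue: pop r4=0x98, sp=0x73
epilogue: pop r0=0x54, sp=0x74
r1 is caller-saved → body value

REG = 0xa4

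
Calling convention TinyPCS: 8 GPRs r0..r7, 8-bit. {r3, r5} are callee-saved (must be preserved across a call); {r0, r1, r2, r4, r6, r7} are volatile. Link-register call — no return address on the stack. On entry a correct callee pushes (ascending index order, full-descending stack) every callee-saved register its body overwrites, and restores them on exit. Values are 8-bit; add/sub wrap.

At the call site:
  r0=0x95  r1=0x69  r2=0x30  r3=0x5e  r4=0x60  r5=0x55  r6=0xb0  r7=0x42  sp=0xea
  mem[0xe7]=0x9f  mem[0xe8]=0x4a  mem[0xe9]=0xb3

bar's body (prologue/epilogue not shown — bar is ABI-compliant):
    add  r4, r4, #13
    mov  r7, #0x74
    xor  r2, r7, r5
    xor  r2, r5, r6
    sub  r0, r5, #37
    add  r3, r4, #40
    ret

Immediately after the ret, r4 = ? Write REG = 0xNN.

REG = 0x6d

prologue: push r3 → mem[0xe9]=0x5e, sp=0xe9
body[0] add  r4, r4, #13 → r4=0x6d
body[1] mov  r7, #0x74 → r7=0x74
body[2] xor  r2, r7, r5 → r2=0x21
body[3] xor  r2, r5, r6 → r2=0xe5
body[4] sub  r0, r5, #37 → r0=0x30
body[5] add  r3, r4, #40 → r3=0x95
epilogue: pop r3=0x5e, sp=0xea
r4 is caller-saved → body value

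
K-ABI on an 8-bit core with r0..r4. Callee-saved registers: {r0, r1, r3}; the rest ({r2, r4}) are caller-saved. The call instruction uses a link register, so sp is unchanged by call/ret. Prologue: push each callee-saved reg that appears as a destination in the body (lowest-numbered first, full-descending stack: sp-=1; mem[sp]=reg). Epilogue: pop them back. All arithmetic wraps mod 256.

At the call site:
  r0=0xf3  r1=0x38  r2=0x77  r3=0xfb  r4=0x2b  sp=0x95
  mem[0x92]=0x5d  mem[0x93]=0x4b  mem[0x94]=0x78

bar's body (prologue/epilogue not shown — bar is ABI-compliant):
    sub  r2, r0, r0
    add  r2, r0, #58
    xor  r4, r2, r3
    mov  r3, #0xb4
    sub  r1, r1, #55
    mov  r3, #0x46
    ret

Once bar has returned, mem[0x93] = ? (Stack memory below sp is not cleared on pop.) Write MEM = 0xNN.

MEM = 0xfb

prologue: push r1 -> mem[0x94]=0x38, sp=0x94
prologue: push r3 -> mem[0x93]=0xfb, sp=0x93
body[0] sub  r2, r0, r0 -> r2=0x00
body[1] add  r2, r0, #58 -> r2=0x2d
body[2] xor  r4, r2, r3 -> r4=0xd6
body[3] mov  r3, #0xb4 -> r3=0xb4
body[4] sub  r1, r1, #55 -> r1=0x01
body[5] mov  r3, #0x46 -> r3=0x46
epilogue: pop r3=0xfb, sp=0x94
epilogue: pop r1=0x38, sp=0x95
prologue pushed ['r1', 'r3'] at ['0x94', '0x93']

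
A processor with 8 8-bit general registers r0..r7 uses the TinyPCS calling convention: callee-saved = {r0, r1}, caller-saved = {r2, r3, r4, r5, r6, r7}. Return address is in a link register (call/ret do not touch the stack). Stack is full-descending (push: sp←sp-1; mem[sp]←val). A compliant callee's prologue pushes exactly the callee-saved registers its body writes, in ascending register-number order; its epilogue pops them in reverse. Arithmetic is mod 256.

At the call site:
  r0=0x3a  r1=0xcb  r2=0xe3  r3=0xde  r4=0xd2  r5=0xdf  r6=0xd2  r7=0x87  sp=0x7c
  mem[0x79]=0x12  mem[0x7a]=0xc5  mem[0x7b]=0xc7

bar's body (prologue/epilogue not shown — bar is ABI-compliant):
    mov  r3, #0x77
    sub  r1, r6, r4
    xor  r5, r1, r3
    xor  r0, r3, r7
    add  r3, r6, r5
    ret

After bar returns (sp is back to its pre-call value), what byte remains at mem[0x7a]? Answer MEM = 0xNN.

MEM = 0xcb

prologue: push r0 -> mem[0x7b]=0x3a, sp=0x7b
prologue: push r1 -> mem[0x7a]=0xcb, sp=0x7a
body[0] mov  r3, #0x77 -> r3=0x77
body[1] sub  r1, r6, r4 -> r1=0x00
body[2] xor  r5, r1, r3 -> r5=0x77
body[3] xor  r0, r3, r7 -> r0=0xf0
body[4] add  r3, r6, r5 -> r3=0x49
epilogue: pop r1=0xcb, sp=0x7b
epilogue: pop r0=0x3a, sp=0x7c
prologue pushed ['r0', 'r1'] at ['0x7b', '0x7a']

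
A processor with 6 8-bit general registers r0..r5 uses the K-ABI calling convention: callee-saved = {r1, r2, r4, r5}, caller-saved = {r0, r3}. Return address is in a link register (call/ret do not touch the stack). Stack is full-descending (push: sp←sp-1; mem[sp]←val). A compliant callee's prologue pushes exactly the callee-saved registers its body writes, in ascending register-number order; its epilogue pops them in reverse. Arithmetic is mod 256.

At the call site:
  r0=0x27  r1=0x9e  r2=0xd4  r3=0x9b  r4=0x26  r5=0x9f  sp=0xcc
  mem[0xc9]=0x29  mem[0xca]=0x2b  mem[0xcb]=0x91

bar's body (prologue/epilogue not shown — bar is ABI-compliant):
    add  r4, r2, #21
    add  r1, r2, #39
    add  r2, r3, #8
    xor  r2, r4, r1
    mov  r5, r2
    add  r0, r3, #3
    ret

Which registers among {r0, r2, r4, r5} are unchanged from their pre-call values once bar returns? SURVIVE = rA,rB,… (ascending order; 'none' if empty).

SURVIVE = r2,r4,r5

prologue: push r1 -> mem[0xcb]=0x9e, sp=0xcb
prologue: push r2 -> mem[0xca]=0xd4, sp=0xca
prologue: push r4 -> mem[0xc9]=0x26, sp=0xc9
prologue: push r5 -> mem[0xc8]=0x9f, sp=0xc8
body[0] add  r4, r2, #21 -> r4=0xe9
body[1] add  r1, r2, #39 -> r1=0xfb
body[2] add  r2, r3, #8 -> r2=0xa3
body[3] xor  r2, r4, r1 -> r2=0x12
body[4] mov  r5, r2 -> r5=0x12
body[5] add  r0, r3, #3 -> r0=0x9e
epilogue: pop r5=0x9f, sp=0xc9
epilogue: pop r4=0x26, sp=0xca
epilogue: pop r2=0xd4, sp=0xcb
epilogue: pop r1=0x9e, sp=0xcc
r0: caller-saved, written=True
r2: callee-saved, written=True
r4: callee-saved, written=True
r5: callee-saved, written=True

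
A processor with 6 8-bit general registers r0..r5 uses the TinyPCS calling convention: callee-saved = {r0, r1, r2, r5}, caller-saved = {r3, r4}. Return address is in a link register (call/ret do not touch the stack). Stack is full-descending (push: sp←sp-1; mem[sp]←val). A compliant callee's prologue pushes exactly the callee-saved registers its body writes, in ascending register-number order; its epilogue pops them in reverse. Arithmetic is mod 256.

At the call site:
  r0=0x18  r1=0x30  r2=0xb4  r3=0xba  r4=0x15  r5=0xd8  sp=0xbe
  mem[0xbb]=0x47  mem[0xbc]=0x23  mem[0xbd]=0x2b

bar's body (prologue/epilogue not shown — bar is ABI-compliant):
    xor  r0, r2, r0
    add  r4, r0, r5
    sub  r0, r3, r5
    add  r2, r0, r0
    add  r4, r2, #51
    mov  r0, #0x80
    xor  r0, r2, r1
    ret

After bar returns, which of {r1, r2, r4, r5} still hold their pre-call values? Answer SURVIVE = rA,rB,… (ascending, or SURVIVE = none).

SURVIVE = r1,r2,r5

prologue: push r0 → mem[0xbd]=0x18, sp=0xbd
prologue: push r2 → mem[0xbc]=0xb4, sp=0xbc
body[0] xor  r0, r2, r0 → r0=0xac
body[1] add  r4, r0, r5 → r4=0x84
body[2] sub  r0, r3, r5 → r0=0xe2
body[3] add  r2, r0, r0 → r2=0xc4
body[4] add  r4, r2, #51 → r4=0xf7
body[5] mov  r0, #0x80 → r0=0x80
body[6] xor  r0, r2, r1 → r0=0xf4
epilogue: pop r2=0xb4, sp=0xbd
epilogue: pop r0=0x18, sp=0xbe
r1: callee-saved, written=False
r2: callee-saved, written=True
r4: caller-saved, written=True
r5: callee-saved, written=False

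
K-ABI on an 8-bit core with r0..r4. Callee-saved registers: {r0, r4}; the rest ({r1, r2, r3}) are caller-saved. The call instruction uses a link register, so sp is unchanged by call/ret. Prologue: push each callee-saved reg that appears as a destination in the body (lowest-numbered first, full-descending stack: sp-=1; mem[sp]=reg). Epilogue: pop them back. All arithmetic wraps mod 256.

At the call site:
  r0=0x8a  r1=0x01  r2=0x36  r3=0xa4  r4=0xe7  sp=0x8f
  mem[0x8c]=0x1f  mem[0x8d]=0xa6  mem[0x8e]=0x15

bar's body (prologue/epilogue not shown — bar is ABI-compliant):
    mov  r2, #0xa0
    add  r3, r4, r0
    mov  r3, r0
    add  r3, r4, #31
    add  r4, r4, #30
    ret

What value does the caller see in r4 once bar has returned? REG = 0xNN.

prologue: push r4 → mem[0x8e]=0xe7, sp=0x8e
body[0] mov  r2, #0xa0 → r2=0xa0
body[1] add  r3, r4, r0 → r3=0x71
body[2] mov  r3, r0 → r3=0x8a
body[3] add  r3, r4, #31 → r3=0x06
body[4] add  r4, r4, #30 → r4=0x05
epilogue: pop r4=0xe7, sp=0x8f
r4 is callee-saved → restored

REG = 0xe7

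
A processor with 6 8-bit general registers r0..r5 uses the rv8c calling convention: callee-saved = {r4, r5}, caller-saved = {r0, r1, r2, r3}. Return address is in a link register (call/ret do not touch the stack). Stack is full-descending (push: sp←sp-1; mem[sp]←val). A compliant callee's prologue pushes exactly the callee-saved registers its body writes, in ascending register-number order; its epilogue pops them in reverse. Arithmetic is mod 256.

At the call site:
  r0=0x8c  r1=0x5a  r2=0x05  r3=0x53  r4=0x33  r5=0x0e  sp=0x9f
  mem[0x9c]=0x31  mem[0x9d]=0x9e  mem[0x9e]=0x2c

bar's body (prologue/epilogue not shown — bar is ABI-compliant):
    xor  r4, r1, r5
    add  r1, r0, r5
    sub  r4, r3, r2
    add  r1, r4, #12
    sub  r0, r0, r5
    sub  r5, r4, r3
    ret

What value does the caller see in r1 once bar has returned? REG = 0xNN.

REG = 0x5a

prologue: push r4 → mem[0x9e]=0x33, sp=0x9e
prologue: push r5 → mem[0x9d]=0x0e, sp=0x9d
body[0] xor  r4, r1, r5 → r4=0x54
body[1] add  r1, r0, r5 → r1=0x9a
body[2] sub  r4, r3, r2 → r4=0x4e
body[3] add  r1, r4, #12 → r1=0x5a
body[4] sub  r0, r0, r5 → r0=0x7e
body[5] sub  r5, r4, r3 → r5=0xfb
epilogue: pop r5=0x0e, sp=0x9e
epilogue: pop r4=0x33, sp=0x9f
r1 is caller-saved → body value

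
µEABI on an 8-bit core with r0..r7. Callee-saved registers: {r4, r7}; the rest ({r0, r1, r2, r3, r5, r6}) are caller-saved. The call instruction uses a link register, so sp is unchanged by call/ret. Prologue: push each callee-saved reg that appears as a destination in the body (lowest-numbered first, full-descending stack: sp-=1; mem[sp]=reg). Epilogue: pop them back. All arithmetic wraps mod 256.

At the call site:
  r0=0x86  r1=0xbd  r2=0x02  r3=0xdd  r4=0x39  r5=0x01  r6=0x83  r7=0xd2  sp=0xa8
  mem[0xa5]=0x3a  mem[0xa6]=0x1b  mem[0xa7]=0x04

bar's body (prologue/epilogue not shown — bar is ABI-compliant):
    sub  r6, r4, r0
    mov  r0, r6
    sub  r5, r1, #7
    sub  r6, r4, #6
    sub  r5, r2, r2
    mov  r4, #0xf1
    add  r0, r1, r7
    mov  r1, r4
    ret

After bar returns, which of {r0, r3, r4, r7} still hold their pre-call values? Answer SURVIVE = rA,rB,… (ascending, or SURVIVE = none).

SURVIVE = r3,r4,r7

prologue: push r4 -> mem[0xa7]=0x39, sp=0xa7
body[0] sub  r6, r4, r0 -> r6=0xb3
body[1] mov  r0, r6 -> r0=0xb3
body[2] sub  r5, r1, #7 -> r5=0xb6
body[3] sub  r6, r4, #6 -> r6=0x33
body[4] sub  r5, r2, r2 -> r5=0x00
body[5] mov  r4, #0xf1 -> r4=0xf1
body[6] add  r0, r1, r7 -> r0=0x8f
body[7] mov  r1, r4 -> r1=0xf1
epilogue: pop r4=0x39, sp=0xa8
r0: caller-saved, written=True
r3: caller-saved, written=False
r4: callee-saved, written=True
r7: callee-saved, written=False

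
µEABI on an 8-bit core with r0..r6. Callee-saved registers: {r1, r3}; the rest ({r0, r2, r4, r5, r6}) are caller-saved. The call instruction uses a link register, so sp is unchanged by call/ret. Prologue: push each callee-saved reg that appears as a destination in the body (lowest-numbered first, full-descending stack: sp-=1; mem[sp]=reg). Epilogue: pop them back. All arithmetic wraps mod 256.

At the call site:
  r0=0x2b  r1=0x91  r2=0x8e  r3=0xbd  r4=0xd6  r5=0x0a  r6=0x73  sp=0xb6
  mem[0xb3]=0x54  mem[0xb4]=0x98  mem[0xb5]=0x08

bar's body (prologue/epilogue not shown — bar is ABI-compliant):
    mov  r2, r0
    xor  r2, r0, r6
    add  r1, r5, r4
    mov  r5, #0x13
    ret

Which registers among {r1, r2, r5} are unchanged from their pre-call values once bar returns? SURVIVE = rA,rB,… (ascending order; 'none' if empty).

SURVIVE = r1

prologue: push r1 → mem[0xb5]=0x91, sp=0xb5
body[0] mov  r2, r0 → r2=0x2b
body[1] xor  r2, r0, r6 → r2=0x58
body[2] add  r1, r5, r4 → r1=0xe0
body[3] mov  r5, #0x13 → r5=0x13
epilogue: pop r1=0x91, sp=0xb6
r1: callee-saved, written=True
r2: caller-saved, written=True
r5: caller-saved, written=True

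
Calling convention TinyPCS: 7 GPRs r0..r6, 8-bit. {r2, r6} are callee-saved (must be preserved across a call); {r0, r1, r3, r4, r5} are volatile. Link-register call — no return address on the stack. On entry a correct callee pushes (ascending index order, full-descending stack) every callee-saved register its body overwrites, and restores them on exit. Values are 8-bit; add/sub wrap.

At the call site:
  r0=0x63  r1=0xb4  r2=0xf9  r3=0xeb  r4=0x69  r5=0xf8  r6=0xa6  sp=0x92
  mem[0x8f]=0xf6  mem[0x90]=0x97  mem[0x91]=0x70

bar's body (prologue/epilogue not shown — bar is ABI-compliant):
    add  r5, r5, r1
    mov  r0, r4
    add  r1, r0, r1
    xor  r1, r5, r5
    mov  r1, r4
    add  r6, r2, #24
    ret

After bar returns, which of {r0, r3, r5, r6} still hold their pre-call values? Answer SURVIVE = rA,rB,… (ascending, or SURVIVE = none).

prologue: push r6 -> mem[0x91]=0xa6, sp=0x91
body[0] add  r5, r5, r1 -> r5=0xac
body[1] mov  r0, r4 -> r0=0x69
body[2] add  r1, r0, r1 -> r1=0x1d
body[3] xor  r1, r5, r5 -> r1=0x00
body[4] mov  r1, r4 -> r1=0x69
body[5] add  r6, r2, #24 -> r6=0x11
epilogue: pop r6=0xa6, sp=0x92
r0: caller-saved, written=True
r3: caller-saved, written=False
r5: caller-saved, written=True
r6: callee-saved, written=True

SURVIVE = r3,r6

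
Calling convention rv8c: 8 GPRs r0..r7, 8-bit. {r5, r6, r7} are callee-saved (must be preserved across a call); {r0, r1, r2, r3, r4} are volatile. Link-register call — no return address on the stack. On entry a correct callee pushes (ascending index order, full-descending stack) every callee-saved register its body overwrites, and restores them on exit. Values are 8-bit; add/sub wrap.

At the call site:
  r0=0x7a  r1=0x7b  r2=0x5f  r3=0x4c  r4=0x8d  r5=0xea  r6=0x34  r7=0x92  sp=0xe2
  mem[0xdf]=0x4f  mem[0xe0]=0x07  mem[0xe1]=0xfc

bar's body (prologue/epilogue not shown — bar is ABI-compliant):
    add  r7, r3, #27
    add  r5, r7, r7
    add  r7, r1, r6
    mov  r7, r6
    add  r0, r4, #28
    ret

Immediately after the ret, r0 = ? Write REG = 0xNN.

REG = 0xa9

prologue: push r5 → mem[0xe1]=0xea, sp=0xe1
prologue: push r7 → mem[0xe0]=0x92, sp=0xe0
body[0] add  r7, r3, #27 → r7=0x67
body[1] add  r5, r7, r7 → r5=0xce
body[2] add  r7, r1, r6 → r7=0xaf
body[3] mov  r7, r6 → r7=0x34
body[4] add  r0, r4, #28 → r0=0xa9
epilogue: pop r7=0x92, sp=0xe1
epilogue: pop r5=0xea, sp=0xe2
r0 is caller-saved → body value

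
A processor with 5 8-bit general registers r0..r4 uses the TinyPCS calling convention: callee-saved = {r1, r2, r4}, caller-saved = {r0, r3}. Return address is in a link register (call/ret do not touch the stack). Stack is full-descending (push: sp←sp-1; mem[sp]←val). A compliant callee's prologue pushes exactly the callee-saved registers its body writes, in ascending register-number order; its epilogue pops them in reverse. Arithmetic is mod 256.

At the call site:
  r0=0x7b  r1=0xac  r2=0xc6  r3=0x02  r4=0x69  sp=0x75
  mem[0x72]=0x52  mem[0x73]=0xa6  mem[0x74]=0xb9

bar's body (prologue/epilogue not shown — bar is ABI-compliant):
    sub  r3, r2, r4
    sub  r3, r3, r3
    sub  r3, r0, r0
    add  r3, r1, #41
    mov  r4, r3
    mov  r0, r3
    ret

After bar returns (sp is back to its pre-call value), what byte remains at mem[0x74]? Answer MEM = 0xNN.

prologue: push r4 → mem[0x74]=0x69, sp=0x74
body[0] sub  r3, r2, r4 → r3=0x5d
body[1] sub  r3, r3, r3 → r3=0x00
body[2] sub  r3, r0, r0 → r3=0x00
body[3] add  r3, r1, #41 → r3=0xd5
body[4] mov  r4, r3 → r4=0xd5
body[5] mov  r0, r3 → r0=0xd5
epilogue: pop r4=0x69, sp=0x75
prologue pushed ['r4'] at ['0x74']

MEM = 0x69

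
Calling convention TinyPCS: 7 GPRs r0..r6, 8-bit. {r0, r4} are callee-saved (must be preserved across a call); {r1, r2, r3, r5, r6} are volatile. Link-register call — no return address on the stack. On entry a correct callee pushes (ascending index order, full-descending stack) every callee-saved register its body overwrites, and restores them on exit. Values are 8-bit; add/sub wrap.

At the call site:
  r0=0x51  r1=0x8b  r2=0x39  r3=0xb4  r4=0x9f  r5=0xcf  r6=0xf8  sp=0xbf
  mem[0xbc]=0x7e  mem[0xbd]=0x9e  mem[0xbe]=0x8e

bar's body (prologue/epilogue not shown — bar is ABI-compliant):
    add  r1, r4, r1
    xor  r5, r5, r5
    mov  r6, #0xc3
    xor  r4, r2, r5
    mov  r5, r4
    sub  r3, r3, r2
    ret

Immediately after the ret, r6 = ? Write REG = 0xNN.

REG = 0xc3

prologue: push r4 -> mem[0xbe]=0x9f, sp=0xbe
body[0] add  r1, r4, r1 -> r1=0x2a
body[1] xor  r5, r5, r5 -> r5=0x00
body[2] mov  r6, #0xc3 -> r6=0xc3
body[3] xor  r4, r2, r5 -> r4=0x39
body[4] mov  r5, r4 -> r5=0x39
body[5] sub  r3, r3, r2 -> r3=0x7b
epilogue: pop r4=0x9f, sp=0xbf
r6 is caller-saved -> body value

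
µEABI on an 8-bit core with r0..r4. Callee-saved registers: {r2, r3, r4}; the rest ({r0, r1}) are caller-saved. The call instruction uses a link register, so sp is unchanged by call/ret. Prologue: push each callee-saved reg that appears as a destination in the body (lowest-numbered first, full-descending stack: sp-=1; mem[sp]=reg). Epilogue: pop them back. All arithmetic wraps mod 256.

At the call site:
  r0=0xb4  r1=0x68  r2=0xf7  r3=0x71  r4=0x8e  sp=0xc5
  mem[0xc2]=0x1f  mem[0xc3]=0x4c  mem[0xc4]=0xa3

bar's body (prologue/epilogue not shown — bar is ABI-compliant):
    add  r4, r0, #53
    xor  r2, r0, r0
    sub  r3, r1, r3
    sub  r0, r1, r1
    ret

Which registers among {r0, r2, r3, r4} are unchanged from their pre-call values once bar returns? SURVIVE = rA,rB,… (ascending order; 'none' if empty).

prologue: push r2 -> mem[0xc4]=0xf7, sp=0xc4
prologue: push r3 -> mem[0xc3]=0x71, sp=0xc3
prologue: push r4 -> mem[0xc2]=0x8e, sp=0xc2
body[0] add  r4, r0, #53 -> r4=0xe9
body[1] xor  r2, r0, r0 -> r2=0x00
body[2] sub  r3, r1, r3 -> r3=0xf7
body[3] sub  r0, r1, r1 -> r0=0x00
epilogue: pop r4=0x8e, sp=0xc3
epilogue: pop r3=0x71, sp=0xc4
epilogue: pop r2=0xf7, sp=0xc5
r0: caller-saved, written=True
r2: callee-saved, written=True
r3: callee-saved, written=True
r4: callee-saved, written=True

SURVIVE = r2,r3,r4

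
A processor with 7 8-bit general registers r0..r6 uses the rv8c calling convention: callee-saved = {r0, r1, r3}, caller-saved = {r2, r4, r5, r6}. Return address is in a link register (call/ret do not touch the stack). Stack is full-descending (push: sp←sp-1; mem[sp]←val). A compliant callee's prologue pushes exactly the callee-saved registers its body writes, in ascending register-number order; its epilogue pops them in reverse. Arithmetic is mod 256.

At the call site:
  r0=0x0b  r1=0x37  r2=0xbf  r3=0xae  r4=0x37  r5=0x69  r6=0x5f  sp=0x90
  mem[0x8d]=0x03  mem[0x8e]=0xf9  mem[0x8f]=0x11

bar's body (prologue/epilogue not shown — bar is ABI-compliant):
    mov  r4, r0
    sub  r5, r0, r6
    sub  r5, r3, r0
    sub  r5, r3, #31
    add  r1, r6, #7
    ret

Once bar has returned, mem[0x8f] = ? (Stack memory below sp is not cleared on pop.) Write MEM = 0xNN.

MEM = 0x37

prologue: push r1 -> mem[0x8f]=0x37, sp=0x8f
body[0] mov  r4, r0 -> r4=0x0b
body[1] sub  r5, r0, r6 -> r5=0xac
body[2] sub  r5, r3, r0 -> r5=0xa3
body[3] sub  r5, r3, #31 -> r5=0x8f
body[4] add  r1, r6, #7 -> r1=0x66
epilogue: pop r1=0x37, sp=0x90
prologue pushed ['r1'] at ['0x8f']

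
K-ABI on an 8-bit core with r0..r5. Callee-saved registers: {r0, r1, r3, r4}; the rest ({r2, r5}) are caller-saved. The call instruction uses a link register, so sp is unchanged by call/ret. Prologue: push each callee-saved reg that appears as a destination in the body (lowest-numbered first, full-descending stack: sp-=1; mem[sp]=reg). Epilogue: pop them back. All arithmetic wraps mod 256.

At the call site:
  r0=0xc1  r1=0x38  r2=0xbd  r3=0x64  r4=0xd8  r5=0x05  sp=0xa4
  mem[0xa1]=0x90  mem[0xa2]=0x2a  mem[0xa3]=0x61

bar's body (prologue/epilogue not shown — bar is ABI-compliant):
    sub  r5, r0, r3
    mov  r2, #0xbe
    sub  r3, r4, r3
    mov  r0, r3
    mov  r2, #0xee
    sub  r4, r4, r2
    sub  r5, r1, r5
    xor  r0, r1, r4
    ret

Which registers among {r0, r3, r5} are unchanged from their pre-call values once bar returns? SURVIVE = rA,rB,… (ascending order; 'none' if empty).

SURVIVE = r0,r3

prologue: push r0 -> mem[0xa3]=0xc1, sp=0xa3
prologue: push r3 -> mem[0xa2]=0x64, sp=0xa2
prologue: push r4 -> mem[0xa1]=0xd8, sp=0xa1
body[0] sub  r5, r0, r3 -> r5=0x5d
body[1] mov  r2, #0xbe -> r2=0xbe
body[2] sub  r3, r4, r3 -> r3=0x74
body[3] mov  r0, r3 -> r0=0x74
body[4] mov  r2, #0xee -> r2=0xee
body[5] sub  r4, r4, r2 -> r4=0xea
body[6] sub  r5, r1, r5 -> r5=0xdb
body[7] xor  r0, r1, r4 -> r0=0xd2
epilogue: pop r4=0xd8, sp=0xa2
epilogue: pop r3=0x64, sp=0xa3
epilogue: pop r0=0xc1, sp=0xa4
r0: callee-saved, written=True
r3: callee-saved, written=True
r5: caller-saved, written=True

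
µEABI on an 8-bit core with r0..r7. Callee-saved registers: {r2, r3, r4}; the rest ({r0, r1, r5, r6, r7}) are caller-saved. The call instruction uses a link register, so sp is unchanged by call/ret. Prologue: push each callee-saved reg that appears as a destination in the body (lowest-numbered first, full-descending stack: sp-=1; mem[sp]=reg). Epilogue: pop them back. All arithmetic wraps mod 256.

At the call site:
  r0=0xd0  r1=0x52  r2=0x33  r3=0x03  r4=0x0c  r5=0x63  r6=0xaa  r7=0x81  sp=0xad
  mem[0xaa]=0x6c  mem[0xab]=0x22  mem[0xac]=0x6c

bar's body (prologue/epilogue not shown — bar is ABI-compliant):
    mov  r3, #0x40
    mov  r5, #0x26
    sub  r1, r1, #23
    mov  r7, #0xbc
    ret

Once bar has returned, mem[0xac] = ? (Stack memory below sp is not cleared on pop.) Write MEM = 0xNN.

MEM = 0x03

prologue: push r3 → mem[0xac]=0x03, sp=0xac
body[0] mov  r3, #0x40 → r3=0x40
body[1] mov  r5, #0x26 → r5=0x26
body[2] sub  r1, r1, #23 → r1=0x3b
body[3] mov  r7, #0xbc → r7=0xbc
epilogue: pop r3=0x03, sp=0xad
prologue pushed ['r3'] at ['0xac']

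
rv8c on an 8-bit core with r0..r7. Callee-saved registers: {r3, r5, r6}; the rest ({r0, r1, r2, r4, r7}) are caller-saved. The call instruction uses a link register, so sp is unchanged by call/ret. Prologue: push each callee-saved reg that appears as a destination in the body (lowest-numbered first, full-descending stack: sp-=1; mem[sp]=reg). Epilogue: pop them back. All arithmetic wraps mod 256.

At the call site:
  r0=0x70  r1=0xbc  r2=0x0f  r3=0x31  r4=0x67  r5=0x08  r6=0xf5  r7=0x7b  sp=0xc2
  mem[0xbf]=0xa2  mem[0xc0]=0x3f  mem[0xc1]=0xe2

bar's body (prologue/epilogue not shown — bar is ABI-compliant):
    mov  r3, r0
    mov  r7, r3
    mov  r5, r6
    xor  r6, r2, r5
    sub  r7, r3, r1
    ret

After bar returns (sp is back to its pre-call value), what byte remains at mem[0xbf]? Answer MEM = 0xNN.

prologue: push r3 → mem[0xc1]=0x31, sp=0xc1
prologue: push r5 → mem[0xc0]=0x08, sp=0xc0
prologue: push r6 → mem[0xbf]=0xf5, sp=0xbf
body[0] mov  r3, r0 → r3=0x70
body[1] mov  r7, r3 → r7=0x70
body[2] mov  r5, r6 → r5=0xf5
body[3] xor  r6, r2, r5 → r6=0xfa
body[4] sub  r7, r3, r1 → r7=0xb4
epilogue: pop r6=0xf5, sp=0xc0
epilogue: pop r5=0x08, sp=0xc1
epilogue: pop r3=0x31, sp=0xc2
prologue pushed ['r3', 'r5', 'r6'] at ['0xc1', '0xc0', '0xbf']

MEM = 0xf5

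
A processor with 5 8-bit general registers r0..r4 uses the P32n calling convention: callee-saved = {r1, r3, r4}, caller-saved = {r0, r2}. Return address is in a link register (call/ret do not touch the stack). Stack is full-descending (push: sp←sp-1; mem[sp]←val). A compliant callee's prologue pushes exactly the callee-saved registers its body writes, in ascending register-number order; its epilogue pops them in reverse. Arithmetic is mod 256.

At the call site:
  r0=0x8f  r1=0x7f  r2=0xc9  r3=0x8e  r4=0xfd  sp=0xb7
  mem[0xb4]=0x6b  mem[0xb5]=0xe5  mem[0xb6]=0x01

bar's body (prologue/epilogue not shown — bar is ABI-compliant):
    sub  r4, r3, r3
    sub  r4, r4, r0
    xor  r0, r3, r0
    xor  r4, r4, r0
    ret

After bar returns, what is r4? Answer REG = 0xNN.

prologue: push r4 → mem[0xb6]=0xfd, sp=0xb6
body[0] sub  r4, r3, r3 → r4=0x00
body[1] sub  r4, r4, r0 → r4=0x71
body[2] xor  r0, r3, r0 → r0=0x01
body[3] xor  r4, r4, r0 → r4=0x70
epilogue: pop r4=0xfd, sp=0xb7
r4 is callee-saved → restored

REG = 0xfd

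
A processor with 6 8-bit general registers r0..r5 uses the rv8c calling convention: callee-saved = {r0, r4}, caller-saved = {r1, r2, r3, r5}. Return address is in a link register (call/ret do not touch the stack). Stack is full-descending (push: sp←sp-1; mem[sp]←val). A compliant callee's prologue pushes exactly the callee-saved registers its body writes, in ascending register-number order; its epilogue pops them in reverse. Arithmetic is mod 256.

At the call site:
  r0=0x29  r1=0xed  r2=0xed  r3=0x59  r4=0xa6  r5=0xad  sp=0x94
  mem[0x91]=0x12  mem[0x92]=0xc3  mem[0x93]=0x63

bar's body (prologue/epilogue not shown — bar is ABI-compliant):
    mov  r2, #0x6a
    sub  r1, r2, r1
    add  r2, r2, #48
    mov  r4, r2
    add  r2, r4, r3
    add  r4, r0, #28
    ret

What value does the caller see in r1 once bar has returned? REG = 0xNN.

REG = 0x7d

prologue: push r4 → mem[0x93]=0xa6, sp=0x93
body[0] mov  r2, #0x6a → r2=0x6a
body[1] sub  r1, r2, r1 → r1=0x7d
body[2] add  r2, r2, #48 → r2=0x9a
body[3] mov  r4, r2 → r4=0x9a
body[4] add  r2, r4, r3 → r2=0xf3
body[5] add  r4, r0, #28 → r4=0x45
epilogue: pop r4=0xa6, sp=0x94
r1 is caller-saved → body value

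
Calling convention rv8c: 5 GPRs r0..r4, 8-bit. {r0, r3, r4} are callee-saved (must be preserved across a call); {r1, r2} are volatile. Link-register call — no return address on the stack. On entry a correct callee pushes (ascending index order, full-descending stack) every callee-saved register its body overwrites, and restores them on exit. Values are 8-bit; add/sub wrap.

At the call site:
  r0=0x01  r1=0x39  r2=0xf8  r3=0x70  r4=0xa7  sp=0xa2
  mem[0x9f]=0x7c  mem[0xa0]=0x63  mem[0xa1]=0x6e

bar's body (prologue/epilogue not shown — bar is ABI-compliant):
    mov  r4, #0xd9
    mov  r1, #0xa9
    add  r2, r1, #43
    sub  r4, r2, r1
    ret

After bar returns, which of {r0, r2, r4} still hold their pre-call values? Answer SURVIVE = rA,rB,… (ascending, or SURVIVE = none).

prologue: push r4 → mem[0xa1]=0xa7, sp=0xa1
body[0] mov  r4, #0xd9 → r4=0xd9
body[1] mov  r1, #0xa9 → r1=0xa9
body[2] add  r2, r1, #43 → r2=0xd4
body[3] sub  r4, r2, r1 → r4=0x2b
epilogue: pop r4=0xa7, sp=0xa2
r0: callee-saved, written=False
r2: caller-saved, written=True
r4: callee-saved, written=True

SURVIVE = r0,r4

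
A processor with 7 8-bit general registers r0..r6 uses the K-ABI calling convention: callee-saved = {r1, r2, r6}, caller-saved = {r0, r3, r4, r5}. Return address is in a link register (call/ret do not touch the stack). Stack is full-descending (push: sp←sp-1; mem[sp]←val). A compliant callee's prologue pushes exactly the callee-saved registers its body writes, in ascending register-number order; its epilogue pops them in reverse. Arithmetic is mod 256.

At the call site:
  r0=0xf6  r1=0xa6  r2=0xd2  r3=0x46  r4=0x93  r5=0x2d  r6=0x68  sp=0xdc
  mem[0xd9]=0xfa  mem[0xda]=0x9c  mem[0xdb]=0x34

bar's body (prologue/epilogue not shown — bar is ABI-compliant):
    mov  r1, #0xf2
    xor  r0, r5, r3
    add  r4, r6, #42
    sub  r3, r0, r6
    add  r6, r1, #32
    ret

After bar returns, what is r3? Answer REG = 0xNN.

prologue: push r1 -> mem[0xdb]=0xa6, sp=0xdb
prologue: push r6 -> mem[0xda]=0x68, sp=0xda
body[0] mov  r1, #0xf2 -> r1=0xf2
body[1] xor  r0, r5, r3 -> r0=0x6b
body[2] add  r4, r6, #42 -> r4=0x92
body[3] sub  r3, r0, r6 -> r3=0x03
body[4] add  r6, r1, #32 -> r6=0x12
epilogue: pop r6=0x68, sp=0xdb
epilogue: pop r1=0xa6, sp=0xdc
r3 is caller-saved -> body value

REG = 0x03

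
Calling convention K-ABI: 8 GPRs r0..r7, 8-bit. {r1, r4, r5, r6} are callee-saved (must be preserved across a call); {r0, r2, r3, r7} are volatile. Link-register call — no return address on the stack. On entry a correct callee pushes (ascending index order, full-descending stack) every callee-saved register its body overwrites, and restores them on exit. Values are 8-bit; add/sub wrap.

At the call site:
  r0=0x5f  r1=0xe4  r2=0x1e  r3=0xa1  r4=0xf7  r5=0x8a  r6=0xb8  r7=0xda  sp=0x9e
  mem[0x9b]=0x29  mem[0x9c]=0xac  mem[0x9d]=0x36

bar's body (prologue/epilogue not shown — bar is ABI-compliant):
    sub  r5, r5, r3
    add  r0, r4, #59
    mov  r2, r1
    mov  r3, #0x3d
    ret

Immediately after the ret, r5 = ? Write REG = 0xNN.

REG = 0x8a

prologue: push r5 -> mem[0x9d]=0x8a, sp=0x9d
body[0] sub  r5, r5, r3 -> r5=0xe9
body[1] add  r0, r4, #59 -> r0=0x32
body[2] mov  r2, r1 -> r2=0xe4
body[3] mov  r3, #0x3d -> r3=0x3d
epilogue: pop r5=0x8a, sp=0x9e
r5 is callee-saved -> restored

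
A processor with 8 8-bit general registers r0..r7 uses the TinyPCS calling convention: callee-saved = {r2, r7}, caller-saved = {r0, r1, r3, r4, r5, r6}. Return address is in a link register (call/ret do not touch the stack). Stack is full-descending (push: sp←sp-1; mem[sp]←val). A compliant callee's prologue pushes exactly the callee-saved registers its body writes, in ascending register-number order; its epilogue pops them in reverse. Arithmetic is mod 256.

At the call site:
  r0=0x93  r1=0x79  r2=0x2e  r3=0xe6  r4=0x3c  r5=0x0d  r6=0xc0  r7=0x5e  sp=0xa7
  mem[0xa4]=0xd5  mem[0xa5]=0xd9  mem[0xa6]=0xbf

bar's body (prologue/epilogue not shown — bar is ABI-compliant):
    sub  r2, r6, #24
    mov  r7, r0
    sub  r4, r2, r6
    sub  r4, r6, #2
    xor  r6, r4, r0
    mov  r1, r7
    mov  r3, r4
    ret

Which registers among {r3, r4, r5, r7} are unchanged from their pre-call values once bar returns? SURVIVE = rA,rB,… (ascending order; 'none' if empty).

SURVIVE = r5,r7

prologue: push r2 -> mem[0xa6]=0x2e, sp=0xa6
prologue: push r7 -> mem[0xa5]=0x5e, sp=0xa5
body[0] sub  r2, r6, #24 -> r2=0xa8
body[1] mov  r7, r0 -> r7=0x93
body[2] sub  r4, r2, r6 -> r4=0xe8
body[3] sub  r4, r6, #2 -> r4=0xbe
body[4] xor  r6, r4, r0 -> r6=0x2d
body[5] mov  r1, r7 -> r1=0x93
body[6] mov  r3, r4 -> r3=0xbe
epilogue: pop r7=0x5e, sp=0xa6
epilogue: pop r2=0x2e, sp=0xa7
r3: caller-saved, written=True
r4: caller-saved, written=True
r5: caller-saved, written=False
r7: callee-saved, written=True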